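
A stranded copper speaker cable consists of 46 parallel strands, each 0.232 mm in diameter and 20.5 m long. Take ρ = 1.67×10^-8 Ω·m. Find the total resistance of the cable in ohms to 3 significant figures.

A_strand = π(1.1600e-04 m)² = 4.227e-08 m²
R_strand = ρL/A = (1.67×10^-8)(20.5)/(4.227e-08) = 8.098 Ω
R_total = R_strand/N = 8.098/46 = 0.176 Ω

0.176 Ω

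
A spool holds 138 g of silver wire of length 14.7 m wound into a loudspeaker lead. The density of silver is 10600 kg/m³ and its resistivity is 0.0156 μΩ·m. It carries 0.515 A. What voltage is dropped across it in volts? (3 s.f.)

ρ = 0.0156 μΩ·m = 1.56×10^-8 Ω·m
A = m/(density·L) = 0.138/(10600×14.7) = 8.8564e-07 m²
R = ρL/A = (1.56×10^-8)(14.7)/(8.8564e-07) = 0.2589 Ω
V = IR = 0.515 × 0.2589 = 0.133 V

0.133 V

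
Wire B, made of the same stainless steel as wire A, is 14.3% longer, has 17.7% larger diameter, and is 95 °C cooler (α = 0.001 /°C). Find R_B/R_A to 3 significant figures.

0.747

R ∝ ρL/d² with ρ ∝ (1+αΔT), so R_B/R_A = (1 + 14.3/100) × (1 + 17.7/100)⁻² × (1 − 0.001×95)
= 1.143 × 0.7218 × 0.905 = 0.747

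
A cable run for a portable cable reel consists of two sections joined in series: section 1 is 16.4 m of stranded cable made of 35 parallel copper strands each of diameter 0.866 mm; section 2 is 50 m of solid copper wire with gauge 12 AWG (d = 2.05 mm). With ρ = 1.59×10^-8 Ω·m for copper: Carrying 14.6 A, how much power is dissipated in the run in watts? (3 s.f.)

54.0 W

Section 1: A_strand = π(4.3300e-04)² = 5.890e-07 m²; R₁ = ρL/(N·A_s) = (1.59×10^-8)(16.4)/(35×5.890e-07) = 0.01265 Ω
Section 2: A = π(2.05/2 mm)² = π(1.0250e-03 m)² = 3.301e-06 m²
R₂ = (1.59×10^-8)(50)/(3.301e-06) = 0.2409 Ω
R = R₁ + R₂ = 0.2535 Ω
P = I²R = (14.6)² × 0.2535 = 54.0 W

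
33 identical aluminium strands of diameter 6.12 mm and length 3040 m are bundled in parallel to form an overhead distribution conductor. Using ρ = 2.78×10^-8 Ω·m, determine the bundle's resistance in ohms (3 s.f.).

0.0871 Ω

A_strand = π(3.0600e-03 m)² = 2.942e-05 m²
R_strand = ρL/A = (2.78×10^-8)(3040)/(2.942e-05) = 2.873 Ω
R_total = R_strand/N = 2.873/33 = 0.0871 Ω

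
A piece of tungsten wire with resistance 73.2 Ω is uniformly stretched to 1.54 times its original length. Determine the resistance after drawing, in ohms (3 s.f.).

174 Ω

Volume constant ⇒ A' = A/k with k = 1.54. R' = ρ(kL)/(A/k) = k²R.
R' = 2.372 × 73.2 = 174 Ω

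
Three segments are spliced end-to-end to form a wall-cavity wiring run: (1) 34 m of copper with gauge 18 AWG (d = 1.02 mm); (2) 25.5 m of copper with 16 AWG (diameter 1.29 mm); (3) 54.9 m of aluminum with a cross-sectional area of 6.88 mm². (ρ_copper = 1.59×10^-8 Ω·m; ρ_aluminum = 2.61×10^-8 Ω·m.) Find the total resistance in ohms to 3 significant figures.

Seg 1: A = π(1.02/2 mm)² = π(5.1000e-04 m)² = 8.171e-07 m²
R_1 = (1.59×10^-8)(34)/(8.171e-07) = 0.6616 Ω
Seg 2: A = π(1.29/2 mm)² = π(6.4500e-04 m)² = 1.307e-06 m²
R_2 = (1.59×10^-8)(25.5)/(1.307e-06) = 0.3102 Ω
Seg 3: A = 6.88 mm² = 6.880e-06 m²
R_3 = (2.61×10^-8)(54.9)/(6.880e-06) = 0.2083 Ω
R_total = R_1 + R_2 + R_3 = 1.18 Ω

1.18 Ω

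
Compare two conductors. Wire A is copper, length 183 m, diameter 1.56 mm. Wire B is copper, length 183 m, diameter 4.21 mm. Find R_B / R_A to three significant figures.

R ∝ ρL/d², so R_B/R_A = (d_A/d_B)²
= (1.56/4.21)² = 0.137

0.137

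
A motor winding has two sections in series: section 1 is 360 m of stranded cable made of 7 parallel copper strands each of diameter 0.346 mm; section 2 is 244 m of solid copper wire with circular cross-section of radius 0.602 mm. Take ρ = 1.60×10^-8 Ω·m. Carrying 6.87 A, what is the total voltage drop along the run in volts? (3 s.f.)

83.7 V

Section 1: A_strand = π(1.7300e-04)² = 9.402e-08 m²; R₁ = ρL/(N·A_s) = (1.60×10^-8)(360)/(7×9.402e-08) = 8.751 Ω
Section 2: A = πr² = π(6.0200e-04 m)² = 1.139e-06 m²
R₂ = (1.60×10^-8)(244)/(1.139e-06) = 3.429 Ω
R = R₁ + R₂ = 12.18 Ω
V = IR = 6.87 × 12.18 = 83.7 V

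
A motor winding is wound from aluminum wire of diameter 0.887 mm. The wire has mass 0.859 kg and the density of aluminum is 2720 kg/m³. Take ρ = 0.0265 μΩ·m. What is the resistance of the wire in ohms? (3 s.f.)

ρ = 0.0265 μΩ·m = 2.65×10^-8 Ω·m
A = π(d/2)² = π(4.4350e-04 m)² = 6.1793e-07 m²
L = m/(density·A) = 0.859/(2720×6.1793e-07) = 511.1 m
R = ρL/A = (2.65×10^-8)(511.1)/(6.1793e-07) = 21.9 Ω

21.9 Ω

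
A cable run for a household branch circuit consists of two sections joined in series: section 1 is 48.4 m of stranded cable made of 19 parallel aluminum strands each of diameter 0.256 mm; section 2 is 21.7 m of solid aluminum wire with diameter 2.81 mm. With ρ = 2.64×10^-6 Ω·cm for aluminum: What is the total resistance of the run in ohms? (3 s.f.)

ρ = 2.64×10^-6 Ω·cm = 2.64×10^-8 Ω·m
Section 1: A_strand = π(1.2800e-04)² = 5.147e-08 m²; R₁ = ρL/(N·A_s) = (2.64×10^-8)(48.4)/(19×5.147e-08) = 1.307 Ω
Section 2: A = π(d/2)² = π(1.4050e-03 m)² = 6.202e-06 m²
R₂ = (2.64×10^-8)(21.7)/(6.202e-06) = 0.09238 Ω
R = R₁ + R₂ = 1.40 Ω

1.40 Ω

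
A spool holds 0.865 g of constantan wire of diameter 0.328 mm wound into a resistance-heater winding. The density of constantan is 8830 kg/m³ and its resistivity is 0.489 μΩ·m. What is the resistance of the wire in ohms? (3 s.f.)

ρ = 0.489 μΩ·m = 4.89×10^-7 Ω·m
A = π(d/2)² = π(1.6400e-04 m)² = 8.4496e-08 m²
L = m/(density·A) = 8.650×10^-4/(8830×8.4496e-08) = 1.159 m
R = ρL/A = (4.89×10^-7)(1.159)/(8.4496e-08) = 6.71 Ω

6.71 Ω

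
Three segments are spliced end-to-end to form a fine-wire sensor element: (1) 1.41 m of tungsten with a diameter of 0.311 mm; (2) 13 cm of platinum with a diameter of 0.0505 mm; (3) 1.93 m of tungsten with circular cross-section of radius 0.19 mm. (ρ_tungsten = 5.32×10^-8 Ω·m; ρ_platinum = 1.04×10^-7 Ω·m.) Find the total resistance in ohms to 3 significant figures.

Seg 1: A = π(d/2)² = π(1.5550e-04 m)² = 7.596e-08 m²
R_1 = (5.32×10^-8)(1.41)/(7.596e-08) = 0.9875 Ω
Seg 2: A = π(d/2)² = π(2.5250e-05 m)² = 2.003e-09 m²
R_2 = (1.04×10^-7)(0.13)/(2.003e-09) = 6.75 Ω
Seg 3: A = πr² = π(1.9000e-04 m)² = 1.134e-07 m²
R_3 = (5.32×10^-8)(1.93)/(1.134e-07) = 0.9053 Ω
R_total = R_1 + R_2 + R_3 = 8.64 Ω

8.64 Ω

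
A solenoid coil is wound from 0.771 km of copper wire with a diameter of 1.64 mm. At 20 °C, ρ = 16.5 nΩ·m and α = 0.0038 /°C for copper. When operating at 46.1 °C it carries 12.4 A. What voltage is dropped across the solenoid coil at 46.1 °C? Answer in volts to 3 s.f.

82.1 V

ρ = 16.5 nΩ·m = 1.65×10^-8 Ω·m
A = π(d/2)² = π(8.2000e-04 m)² = 2.112e-06 m²
R₍20₎ = ρL/A = (1.65×10^-8)(771)/(2.112e-06) = 6.022 Ω
R₍46.1₎ = R₍20₎(1 + αΔT) = 6.022 × (1 + 0.0038×26.1) = 6.62 Ω
V = IR = 12.4 × 6.62 = 82.1 V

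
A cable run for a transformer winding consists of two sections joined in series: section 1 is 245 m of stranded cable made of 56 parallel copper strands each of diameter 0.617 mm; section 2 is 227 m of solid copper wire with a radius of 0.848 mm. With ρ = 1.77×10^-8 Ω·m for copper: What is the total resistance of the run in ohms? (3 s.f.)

Section 1: A_strand = π(3.0850e-04)² = 2.990e-07 m²; R₁ = ρL/(N·A_s) = (1.77×10^-8)(245)/(56×2.990e-07) = 0.259 Ω
Section 2: A = πr² = π(8.4800e-04 m)² = 2.259e-06 m²
R₂ = (1.77×10^-8)(227)/(2.259e-06) = 1.779 Ω
R = R₁ + R₂ = 2.04 Ω

2.04 Ω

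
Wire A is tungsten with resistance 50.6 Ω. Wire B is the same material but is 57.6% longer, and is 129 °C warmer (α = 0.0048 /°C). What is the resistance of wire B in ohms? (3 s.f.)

R ∝ ρL/d² with ρ ∝ (1+αΔT), so R_B/R_A = (1 + 57.6/100) × (1 + 0.0048×129)
= 1.576 × 1.619 = 2.552
R_B = 2.552 × 50.6 = 129 Ω

129 Ω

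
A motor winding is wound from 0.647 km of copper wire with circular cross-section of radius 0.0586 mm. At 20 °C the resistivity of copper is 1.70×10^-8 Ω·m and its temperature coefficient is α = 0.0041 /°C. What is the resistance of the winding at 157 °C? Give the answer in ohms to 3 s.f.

A = πr² = π(5.8600e-05 m)² = 1.079e-08 m²
R₍20°C₎ = ρL/A = (1.70×10^-8)(647)/(1.079e-08) = 1020 Ω
R = R₀(1 + αΔT) = 1020(1 + 0.0041×137) = 1590 Ω

1590 Ω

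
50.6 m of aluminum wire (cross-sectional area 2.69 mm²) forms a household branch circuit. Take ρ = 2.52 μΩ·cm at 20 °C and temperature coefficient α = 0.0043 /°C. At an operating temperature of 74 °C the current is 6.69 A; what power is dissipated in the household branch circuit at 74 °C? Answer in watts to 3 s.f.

26.1 W

ρ = 2.52 μΩ·cm = 2.52×10^-8 Ω·m
A = 2.69 mm² = 2.690e-06 m²
R₍20₎ = ρL/A = (2.52×10^-8)(50.6)/(2.690e-06) = 0.474 Ω
R₍74₎ = R₍20₎(1 + αΔT) = 0.474 × (1 + 0.0043×54) = 0.5841 Ω
P = I²R = (6.69)² × 0.5841 = 26.1 W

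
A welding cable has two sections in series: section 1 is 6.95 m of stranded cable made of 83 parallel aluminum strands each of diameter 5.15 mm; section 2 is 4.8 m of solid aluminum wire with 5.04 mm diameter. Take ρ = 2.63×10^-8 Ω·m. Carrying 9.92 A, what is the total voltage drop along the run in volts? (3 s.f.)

0.0638 V

Section 1: A_strand = π(2.5750e-03)² = 2.083e-05 m²; R₁ = ρL/(N·A_s) = (2.63×10^-8)(6.95)/(83×2.083e-05) = 1.057×10^-4 Ω
Section 2: A = π(d/2)² = π(2.5200e-03 m)² = 1.995e-05 m²
R₂ = (2.63×10^-8)(4.8)/(1.995e-05) = 0.006328 Ω
R = R₁ + R₂ = 0.006433 Ω
V = IR = 9.92 × 0.006433 = 0.0638 V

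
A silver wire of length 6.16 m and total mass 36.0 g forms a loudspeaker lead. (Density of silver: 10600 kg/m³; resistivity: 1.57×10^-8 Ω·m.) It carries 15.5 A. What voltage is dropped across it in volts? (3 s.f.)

2.72 V

A = m/(density·L) = 0.036/(10600×6.16) = 5.5134e-07 m²
R = ρL/A = (1.57×10^-8)(6.16)/(5.5134e-07) = 0.1754 Ω
V = IR = 15.5 × 0.1754 = 2.72 V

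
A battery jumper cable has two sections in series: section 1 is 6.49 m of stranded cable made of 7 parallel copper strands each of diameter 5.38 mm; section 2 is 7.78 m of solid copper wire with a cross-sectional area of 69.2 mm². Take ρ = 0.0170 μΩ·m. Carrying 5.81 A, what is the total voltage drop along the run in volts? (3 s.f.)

ρ = 0.0170 μΩ·m = 1.70×10^-8 Ω·m
Section 1: A_strand = π(2.6900e-03)² = 2.273e-05 m²; R₁ = ρL/(N·A_s) = (1.70×10^-8)(6.49)/(7×2.273e-05) = 6.933×10^-4 Ω
Section 2: A = 69.2 mm² = 6.920e-05 m²
R₂ = (1.70×10^-8)(7.78)/(6.920e-05) = 0.001911 Ω
R = R₁ + R₂ = 0.002605 Ω
V = IR = 5.81 × 0.002605 = 0.0151 V

0.0151 V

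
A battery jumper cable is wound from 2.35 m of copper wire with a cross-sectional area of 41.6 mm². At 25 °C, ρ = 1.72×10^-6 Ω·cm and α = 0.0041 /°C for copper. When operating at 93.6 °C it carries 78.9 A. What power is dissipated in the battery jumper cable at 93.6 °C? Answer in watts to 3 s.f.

ρ = 1.72×10^-6 Ω·cm = 1.72×10^-8 Ω·m
A = 41.6 mm² = 4.160e-05 m²
R₍25₎ = ρL/A = (1.72×10^-8)(2.35)/(4.160e-05) = 9.716×10^-4 Ω
R₍93.6₎ = R₍25₎(1 + αΔT) = 9.716×10^-4 × (1 + 0.0041×68.6) = 0.001245 Ω
P = I²R = (78.9)² × 0.001245 = 7.75 W

7.75 W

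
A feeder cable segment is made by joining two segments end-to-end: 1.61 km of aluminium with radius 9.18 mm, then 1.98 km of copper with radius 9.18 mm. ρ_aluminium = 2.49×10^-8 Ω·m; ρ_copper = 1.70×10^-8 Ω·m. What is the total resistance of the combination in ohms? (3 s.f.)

Segment 1: A = πr² = π(9.1800e-03 m)² = 2.647e-04 m²
R₁ = ρL/A = (2.49×10^-8)(1610)/(2.647e-04) = 0.1514 Ω
R₂ = (1.70×10^-8)(1980)/(2.647e-04) = 0.1271 Ω
R = R₁ + R₂ = 0.279 Ω

0.279 Ω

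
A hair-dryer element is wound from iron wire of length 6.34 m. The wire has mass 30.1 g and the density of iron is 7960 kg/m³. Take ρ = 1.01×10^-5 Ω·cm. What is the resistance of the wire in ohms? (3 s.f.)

1.07 Ω

ρ = 1.01×10^-5 Ω·cm = 1.01×10^-7 Ω·m
A = m/(density·L) = 0.0301/(7960×6.34) = 5.9644e-07 m²
R = ρL/A = (1.01×10^-7)(6.34)/(5.9644e-07) = 1.07 Ω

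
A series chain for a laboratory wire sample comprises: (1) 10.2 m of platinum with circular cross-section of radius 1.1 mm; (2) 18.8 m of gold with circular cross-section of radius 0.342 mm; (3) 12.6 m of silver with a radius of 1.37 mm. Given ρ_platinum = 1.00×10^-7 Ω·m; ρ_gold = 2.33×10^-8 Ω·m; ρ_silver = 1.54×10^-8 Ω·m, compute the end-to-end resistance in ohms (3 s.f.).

Seg 1: A = πr² = π(1.1000e-03 m)² = 3.801e-06 m²
R_1 = (1.00×10^-7)(10.2)/(3.801e-06) = 0.2683 Ω
Seg 2: A = πr² = π(3.4200e-04 m)² = 3.675e-07 m²
R_2 = (2.33×10^-8)(18.8)/(3.675e-07) = 1.192 Ω
Seg 3: A = πr² = π(1.3700e-03 m)² = 5.896e-06 m²
R_3 = (1.54×10^-8)(12.6)/(5.896e-06) = 0.03291 Ω
R_total = R_1 + R_2 + R_3 = 1.49 Ω

1.49 Ω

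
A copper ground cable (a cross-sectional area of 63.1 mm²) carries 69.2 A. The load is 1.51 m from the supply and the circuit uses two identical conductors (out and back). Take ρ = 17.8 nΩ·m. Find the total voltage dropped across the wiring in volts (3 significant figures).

0.0590 V

ρ = 17.8 nΩ·m = 1.78×10^-8 Ω·m
A = 63.1 mm² = 6.310e-05 m²
Total conductor length (both ways) L = 2 × 1.51 = 3.02 m
R = ρL/A = (1.78×10^-8)(3.02)/(6.310e-05) = 8.519×10^-4 Ω
V = IR = 69.2 × 8.519×10^-4 = 0.0590 V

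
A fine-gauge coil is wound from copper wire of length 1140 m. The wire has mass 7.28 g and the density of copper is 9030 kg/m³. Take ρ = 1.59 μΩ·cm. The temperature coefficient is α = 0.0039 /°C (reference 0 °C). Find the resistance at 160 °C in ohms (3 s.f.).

41600 Ω

ρ = 1.59 μΩ·cm = 1.59×10^-8 Ω·m
A = m/(density·L) = 0.00728/(9030×1140) = 7.0719e-10 m²
R = ρL/A = (1.59×10^-8)(1140)/(7.0719e-10) = 25630 Ω
R(160 °C) = 25630 × (1 + 0.0039×160) = 41600 Ω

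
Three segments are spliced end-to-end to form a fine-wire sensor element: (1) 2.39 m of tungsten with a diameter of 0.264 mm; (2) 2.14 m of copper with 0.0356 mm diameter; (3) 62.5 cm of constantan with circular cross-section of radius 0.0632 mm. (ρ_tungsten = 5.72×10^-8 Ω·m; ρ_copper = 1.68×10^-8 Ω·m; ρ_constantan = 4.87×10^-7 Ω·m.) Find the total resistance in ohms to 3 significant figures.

Seg 1: A = π(d/2)² = π(1.3200e-04 m)² = 5.474e-08 m²
R_1 = (5.72×10^-8)(2.39)/(5.474e-08) = 2.497 Ω
Seg 2: A = π(d/2)² = π(1.7800e-05 m)² = 9.954e-10 m²
R_2 = (1.68×10^-8)(2.14)/(9.954e-10) = 36.12 Ω
Seg 3: A = πr² = π(6.3200e-05 m)² = 1.255e-08 m²
R_3 = (4.87×10^-7)(0.625)/(1.255e-08) = 24.26 Ω
R_total = R_1 + R_2 + R_3 = 62.9 Ω

62.9 Ω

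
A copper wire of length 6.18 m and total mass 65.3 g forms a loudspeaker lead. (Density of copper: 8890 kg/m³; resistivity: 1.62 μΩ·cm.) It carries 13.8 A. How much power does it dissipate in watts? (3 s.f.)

16.0 W

ρ = 1.62 μΩ·cm = 1.62×10^-8 Ω·m
A = m/(density·L) = 0.0653/(8890×6.18) = 1.1886e-06 m²
R = ρL/A = (1.62×10^-8)(6.18)/(1.1886e-06) = 0.08423 Ω
P = I²R = (13.8)² × 0.08423 = 16.0 W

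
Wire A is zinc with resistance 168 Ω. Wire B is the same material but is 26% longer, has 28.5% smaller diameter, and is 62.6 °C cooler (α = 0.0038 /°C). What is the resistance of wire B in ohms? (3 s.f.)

R ∝ ρL/d² with ρ ∝ (1+αΔT), so R_B/R_A = (1 + 26/100) × (1 − 28.5/100)⁻² × (1 − 0.0038×62.6)
= 1.26 × 1.956 × 0.7621 = 1.878
R_B = 1.878 × 168 = 316 Ω

316 Ω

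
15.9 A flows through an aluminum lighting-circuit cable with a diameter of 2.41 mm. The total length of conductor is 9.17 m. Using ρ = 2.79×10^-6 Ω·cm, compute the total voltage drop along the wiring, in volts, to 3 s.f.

0.892 V

ρ = 2.79×10^-6 Ω·cm = 2.79×10^-8 Ω·m
A = π(d/2)² = π(1.2050e-03 m)² = 4.562e-06 m²
R = ρL/A = (2.79×10^-8)(9.17)/(4.562e-06) = 0.05609 Ω
V = IR = 15.9 × 0.05609 = 0.892 V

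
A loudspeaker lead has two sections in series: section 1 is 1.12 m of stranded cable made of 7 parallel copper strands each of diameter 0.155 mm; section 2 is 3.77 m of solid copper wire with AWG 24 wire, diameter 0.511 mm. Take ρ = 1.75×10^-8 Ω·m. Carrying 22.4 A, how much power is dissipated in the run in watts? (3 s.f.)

Section 1: A_strand = π(7.7500e-05)² = 1.887e-08 m²; R₁ = ρL/(N·A_s) = (1.75×10^-8)(1.12)/(7×1.887e-08) = 0.1484 Ω
Section 2: A = π(0.511/2 mm)² = π(2.5550e-04 m)² = 2.051e-07 m²
R₂ = (1.75×10^-8)(3.77)/(2.051e-07) = 0.3217 Ω
R = R₁ + R₂ = 0.4701 Ω
P = I²R = (22.4)² × 0.4701 = 236 W

236 W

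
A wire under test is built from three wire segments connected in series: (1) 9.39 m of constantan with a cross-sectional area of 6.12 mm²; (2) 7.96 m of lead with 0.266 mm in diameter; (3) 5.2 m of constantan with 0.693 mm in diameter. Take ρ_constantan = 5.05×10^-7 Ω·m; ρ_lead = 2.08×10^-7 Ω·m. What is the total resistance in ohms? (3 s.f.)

37.5 Ω

Seg 1: A = 6.12 mm² = 6.120e-06 m²
R_1 = (5.05×10^-7)(9.39)/(6.120e-06) = 0.7748 Ω
Seg 2: A = π(d/2)² = π(1.3300e-04 m)² = 5.557e-08 m²
R_2 = (2.08×10^-7)(7.96)/(5.557e-08) = 29.79 Ω
Seg 3: A = π(d/2)² = π(3.4650e-04 m)² = 3.772e-07 m²
R_3 = (5.05×10^-7)(5.2)/(3.772e-07) = 6.962 Ω
R_total = R_1 + R_2 + R_3 = 37.5 Ω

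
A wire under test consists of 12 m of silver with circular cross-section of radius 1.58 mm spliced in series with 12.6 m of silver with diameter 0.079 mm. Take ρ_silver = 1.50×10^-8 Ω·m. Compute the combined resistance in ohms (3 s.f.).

38.6 Ω

Segment 1: A = πr² = π(1.5800e-03 m)² = 7.843e-06 m²
R₁ = ρL/A = (1.50×10^-8)(12)/(7.843e-06) = 0.02295 Ω
Segment 2: A = π(d/2)² = π(3.9500e-05 m)² = 4.902e-09 m²
R₂ = (1.50×10^-8)(12.6)/(4.902e-09) = 38.56 Ω
R = R₁ + R₂ = 38.6 Ω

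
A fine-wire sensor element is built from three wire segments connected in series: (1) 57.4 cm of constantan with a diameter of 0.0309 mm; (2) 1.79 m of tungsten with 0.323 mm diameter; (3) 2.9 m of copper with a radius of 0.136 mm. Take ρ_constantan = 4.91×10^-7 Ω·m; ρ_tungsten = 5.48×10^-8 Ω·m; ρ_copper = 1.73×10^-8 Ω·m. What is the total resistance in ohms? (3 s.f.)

Seg 1: A = π(d/2)² = π(1.5450e-05 m)² = 7.499e-10 m²
R_1 = (4.91×10^-7)(0.574)/(7.499e-10) = 375.8 Ω
Seg 2: A = π(d/2)² = π(1.6150e-04 m)² = 8.194e-08 m²
R_2 = (5.48×10^-8)(1.79)/(8.194e-08) = 1.197 Ω
Seg 3: A = πr² = π(1.3600e-04 m)² = 5.811e-08 m²
R_3 = (1.73×10^-8)(2.9)/(5.811e-08) = 0.8634 Ω
R_total = R_1 + R_2 + R_3 = 378 Ω

378 Ω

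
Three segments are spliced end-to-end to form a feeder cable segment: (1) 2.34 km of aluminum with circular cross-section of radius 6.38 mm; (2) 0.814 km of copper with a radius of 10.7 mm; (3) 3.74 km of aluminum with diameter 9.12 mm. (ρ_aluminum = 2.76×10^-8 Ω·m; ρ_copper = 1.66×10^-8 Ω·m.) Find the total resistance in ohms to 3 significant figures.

Seg 1: A = πr² = π(6.3800e-03 m)² = 1.279e-04 m²
R_1 = (2.76×10^-8)(2340)/(1.279e-04) = 0.505 Ω
Seg 2: A = πr² = π(1.0700e-02 m)² = 3.597e-04 m²
R_2 = (1.66×10^-8)(814)/(3.597e-04) = 0.03757 Ω
Seg 3: A = π(d/2)² = π(4.5600e-03 m)² = 6.533e-05 m²
R_3 = (2.76×10^-8)(3740)/(6.533e-05) = 1.58 Ω
R_total = R_1 + R_2 + R_3 = 2.12 Ω

2.12 Ω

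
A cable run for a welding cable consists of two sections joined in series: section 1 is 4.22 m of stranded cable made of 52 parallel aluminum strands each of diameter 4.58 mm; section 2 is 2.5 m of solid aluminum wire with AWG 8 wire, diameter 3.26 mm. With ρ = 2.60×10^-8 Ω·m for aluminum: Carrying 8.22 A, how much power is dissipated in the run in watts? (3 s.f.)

0.535 W

Section 1: A_strand = π(2.2900e-03)² = 1.647e-05 m²; R₁ = ρL/(N·A_s) = (2.60×10^-8)(4.22)/(52×1.647e-05) = 1.281×10^-4 Ω
Section 2: A = π(3.26/2 mm)² = π(1.6300e-03 m)² = 8.347e-06 m²
R₂ = (2.60×10^-8)(2.5)/(8.347e-06) = 0.007787 Ω
R = R₁ + R₂ = 0.007915 Ω
P = I²R = (8.22)² × 0.007915 = 0.535 W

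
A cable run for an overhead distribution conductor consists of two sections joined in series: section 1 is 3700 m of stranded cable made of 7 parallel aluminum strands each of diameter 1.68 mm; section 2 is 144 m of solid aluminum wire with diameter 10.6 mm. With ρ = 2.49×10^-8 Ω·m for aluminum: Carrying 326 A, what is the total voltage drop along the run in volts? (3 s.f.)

1950 V

Section 1: A_strand = π(8.4000e-04)² = 2.217e-06 m²; R₁ = ρL/(N·A_s) = (2.49×10^-8)(3700)/(7×2.217e-06) = 5.937 Ω
Section 2: A = π(d/2)² = π(5.3000e-03 m)² = 8.825e-05 m²
R₂ = (2.49×10^-8)(144)/(8.825e-05) = 0.04063 Ω
R = R₁ + R₂ = 5.978 Ω
V = IR = 326 × 5.978 = 1950 V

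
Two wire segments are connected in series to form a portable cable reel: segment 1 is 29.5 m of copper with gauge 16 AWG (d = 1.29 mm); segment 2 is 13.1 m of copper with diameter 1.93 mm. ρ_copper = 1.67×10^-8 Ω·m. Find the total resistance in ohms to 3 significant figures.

Segment 1: A = π(1.29/2 mm)² = π(6.4500e-04 m)² = 1.307e-06 m²
R₁ = ρL/A = (1.67×10^-8)(29.5)/(1.307e-06) = 0.3769 Ω
Segment 2: A = π(d/2)² = π(9.6500e-04 m)² = 2.926e-06 m²
R₂ = (1.67×10^-8)(13.1)/(2.926e-06) = 0.07478 Ω
R = R₁ + R₂ = 0.452 Ω

0.452 Ω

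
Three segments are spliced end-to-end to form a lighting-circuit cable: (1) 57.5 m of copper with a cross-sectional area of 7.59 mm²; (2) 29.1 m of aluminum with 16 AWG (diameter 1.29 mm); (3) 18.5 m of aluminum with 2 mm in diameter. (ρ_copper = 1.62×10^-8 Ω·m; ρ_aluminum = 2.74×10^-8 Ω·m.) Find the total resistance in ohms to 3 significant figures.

Seg 1: A = 7.59 mm² = 7.590e-06 m²
R_1 = (1.62×10^-8)(57.5)/(7.590e-06) = 0.1227 Ω
Seg 2: A = π(1.29/2 mm)² = π(6.4500e-04 m)² = 1.307e-06 m²
R_2 = (2.74×10^-8)(29.1)/(1.307e-06) = 0.6101 Ω
Seg 3: A = π(d/2)² = π(1.0000e-03 m)² = 3.142e-06 m²
R_3 = (2.74×10^-8)(18.5)/(3.142e-06) = 0.1614 Ω
R_total = R_1 + R_2 + R_3 = 0.894 Ω

0.894 Ω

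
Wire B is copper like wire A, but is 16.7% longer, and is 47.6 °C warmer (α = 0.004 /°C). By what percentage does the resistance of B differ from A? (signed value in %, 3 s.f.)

38.9%

R ∝ ρL/d² with ρ ∝ (1+αΔT), so R_B/R_A = (1 + 16.7/100) × (1 + 0.004×47.6)
= 1.167 × 1.19 = 1.389
(R_B − R_A)/R_A = 1.389 − 1 = 38.9%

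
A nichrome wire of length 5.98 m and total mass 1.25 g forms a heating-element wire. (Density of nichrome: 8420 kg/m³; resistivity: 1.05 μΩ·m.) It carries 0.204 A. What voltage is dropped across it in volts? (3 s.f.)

51.6 V

ρ = 1.05 μΩ·m = 1.05×10^-6 Ω·m
A = m/(density·L) = 0.00125/(8420×5.98) = 2.4825e-08 m²
R = ρL/A = (1.05×10^-6)(5.98)/(2.4825e-08) = 252.9 Ω
V = IR = 0.204 × 252.9 = 51.6 V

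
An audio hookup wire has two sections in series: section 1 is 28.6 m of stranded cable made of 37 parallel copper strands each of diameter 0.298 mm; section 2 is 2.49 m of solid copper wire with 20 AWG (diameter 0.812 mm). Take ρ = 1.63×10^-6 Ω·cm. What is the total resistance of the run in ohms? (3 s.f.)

0.259 Ω

ρ = 1.63×10^-6 Ω·cm = 1.63×10^-8 Ω·m
Section 1: A_strand = π(1.4900e-04)² = 6.975e-08 m²; R₁ = ρL/(N·A_s) = (1.63×10^-8)(28.6)/(37×6.975e-08) = 0.1806 Ω
Section 2: A = π(0.812/2 mm)² = π(4.0600e-04 m)² = 5.178e-07 m²
R₂ = (1.63×10^-8)(2.49)/(5.178e-07) = 0.07838 Ω
R = R₁ + R₂ = 0.259 Ω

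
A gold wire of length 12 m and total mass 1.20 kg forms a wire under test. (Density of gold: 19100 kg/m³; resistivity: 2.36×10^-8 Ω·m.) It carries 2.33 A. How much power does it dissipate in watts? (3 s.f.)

A = m/(density·L) = 1.2/(19100×12) = 5.2356e-06 m²
R = ρL/A = (2.36×10^-8)(12)/(5.2356e-06) = 0.05409 Ω
P = I²R = (2.33)² × 0.05409 = 0.294 W

0.294 W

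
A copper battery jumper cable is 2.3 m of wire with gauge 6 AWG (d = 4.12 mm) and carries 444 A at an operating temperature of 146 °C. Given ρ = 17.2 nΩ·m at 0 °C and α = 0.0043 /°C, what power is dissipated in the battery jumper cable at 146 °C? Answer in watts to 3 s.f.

ρ = 17.2 nΩ·m = 1.72×10^-8 Ω·m
A = π(4.12/2 mm)² = π(2.0600e-03 m)² = 1.333e-05 m²
R₍0₎ = ρL/A = (1.72×10^-8)(2.3)/(1.333e-05) = 0.002967 Ω
R₍146₎ = R₍0₎(1 + αΔT) = 0.002967 × (1 + 0.0043×146) = 0.00483 Ω
P = I²R = (444)² × 0.00483 = 952 W

952 W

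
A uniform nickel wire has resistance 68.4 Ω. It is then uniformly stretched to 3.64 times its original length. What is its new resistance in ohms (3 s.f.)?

Volume constant ⇒ A' = A/k with k = 3.64. R' = ρ(kL)/(A/k) = k²R.
R' = 13.25 × 68.4 = 906 Ω

906 Ω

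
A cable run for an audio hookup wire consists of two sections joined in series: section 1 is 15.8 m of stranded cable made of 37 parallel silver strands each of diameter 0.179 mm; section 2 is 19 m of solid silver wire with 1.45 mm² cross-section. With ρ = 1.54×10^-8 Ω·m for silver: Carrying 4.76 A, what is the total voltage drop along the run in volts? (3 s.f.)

Section 1: A_strand = π(8.9500e-05)² = 2.516e-08 m²; R₁ = ρL/(N·A_s) = (1.54×10^-8)(15.8)/(37×2.516e-08) = 0.2613 Ω
Section 2: A = 1.45 mm² = 1.450e-06 m²
R₂ = (1.54×10^-8)(19)/(1.450e-06) = 0.2018 Ω
R = R₁ + R₂ = 0.4631 Ω
V = IR = 4.76 × 0.4631 = 2.20 V

2.20 V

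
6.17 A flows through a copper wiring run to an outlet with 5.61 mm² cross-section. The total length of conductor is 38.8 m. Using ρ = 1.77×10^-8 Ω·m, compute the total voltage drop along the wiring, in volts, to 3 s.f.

A = 5.61 mm² = 5.610e-06 m²
R = ρL/A = (1.77×10^-8)(38.8)/(5.610e-06) = 0.1224 Ω
V = IR = 6.17 × 0.1224 = 0.755 V

0.755 V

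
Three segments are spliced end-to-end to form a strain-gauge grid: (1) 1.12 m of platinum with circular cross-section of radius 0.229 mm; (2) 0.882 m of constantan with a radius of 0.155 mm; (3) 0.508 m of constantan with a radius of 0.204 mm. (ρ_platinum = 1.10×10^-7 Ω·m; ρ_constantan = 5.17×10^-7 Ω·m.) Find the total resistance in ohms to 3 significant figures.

8.80 Ω

Seg 1: A = πr² = π(2.2900e-04 m)² = 1.647e-07 m²
R_1 = (1.10×10^-7)(1.12)/(1.647e-07) = 0.7478 Ω
Seg 2: A = πr² = π(1.5500e-04 m)² = 7.548e-08 m²
R_2 = (5.17×10^-7)(0.882)/(7.548e-08) = 6.042 Ω
Seg 3: A = πr² = π(2.0400e-04 m)² = 1.307e-07 m²
R_3 = (5.17×10^-7)(0.508)/(1.307e-07) = 2.009 Ω
R_total = R_1 + R_2 + R_3 = 8.80 Ω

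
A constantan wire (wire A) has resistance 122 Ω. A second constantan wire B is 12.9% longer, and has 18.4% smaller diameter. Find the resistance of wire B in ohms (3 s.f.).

207 Ω

R ∝ L/d², so R_B/R_A = (1 + 12.9/100) × (1 − 18.4/100)⁻²
= 1.129 × 1.502 = 1.696
R_B = 1.696 × 122 = 207 Ω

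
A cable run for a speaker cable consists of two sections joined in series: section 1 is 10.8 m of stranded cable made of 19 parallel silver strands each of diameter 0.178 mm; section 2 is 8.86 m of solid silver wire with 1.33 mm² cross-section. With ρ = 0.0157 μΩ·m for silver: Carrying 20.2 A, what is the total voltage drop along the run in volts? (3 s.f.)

ρ = 0.0157 μΩ·m = 1.57×10^-8 Ω·m
Section 1: A_strand = π(8.9000e-05)² = 2.488e-08 m²; R₁ = ρL/(N·A_s) = (1.57×10^-8)(10.8)/(19×2.488e-08) = 0.3586 Ω
Section 2: A = 1.33 mm² = 1.330e-06 m²
R₂ = (1.57×10^-8)(8.86)/(1.330e-06) = 0.1046 Ω
R = R₁ + R₂ = 0.4632 Ω
V = IR = 20.2 × 0.4632 = 9.36 V

9.36 V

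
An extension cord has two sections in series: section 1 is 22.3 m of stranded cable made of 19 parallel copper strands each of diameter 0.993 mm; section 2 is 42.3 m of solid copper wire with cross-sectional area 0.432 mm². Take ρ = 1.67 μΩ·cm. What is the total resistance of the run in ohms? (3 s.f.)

ρ = 1.67 μΩ·cm = 1.67×10^-8 Ω·m
Section 1: A_strand = π(4.9650e-04)² = 7.744e-07 m²; R₁ = ρL/(N·A_s) = (1.67×10^-8)(22.3)/(19×7.744e-07) = 0.02531 Ω
Section 2: A = 0.432 mm² = 4.320e-07 m²
R₂ = (1.67×10^-8)(42.3)/(4.320e-07) = 1.635 Ω
R = R₁ + R₂ = 1.66 Ω

1.66 Ω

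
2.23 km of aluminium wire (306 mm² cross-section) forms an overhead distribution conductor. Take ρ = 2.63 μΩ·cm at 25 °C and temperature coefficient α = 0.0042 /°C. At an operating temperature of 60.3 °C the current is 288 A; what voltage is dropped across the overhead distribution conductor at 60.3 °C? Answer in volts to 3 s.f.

63.4 V

ρ = 2.63 μΩ·cm = 2.63×10^-8 Ω·m
A = 306 mm² = 3.060e-04 m²
R₍25₎ = ρL/A = (2.63×10^-8)(2230)/(3.060e-04) = 0.1917 Ω
R₍60.3₎ = R₍25₎(1 + αΔT) = 0.1917 × (1 + 0.0042×35.3) = 0.2201 Ω
V = IR = 288 × 0.2201 = 63.4 V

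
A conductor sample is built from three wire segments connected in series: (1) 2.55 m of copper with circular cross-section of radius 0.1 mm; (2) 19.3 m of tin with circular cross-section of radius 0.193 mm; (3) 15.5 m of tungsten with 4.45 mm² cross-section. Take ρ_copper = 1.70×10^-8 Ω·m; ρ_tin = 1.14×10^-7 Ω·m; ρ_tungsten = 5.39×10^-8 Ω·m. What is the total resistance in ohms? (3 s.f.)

Seg 1: A = πr² = π(1.0000e-04 m)² = 3.142e-08 m²
R_1 = (1.70×10^-8)(2.55)/(3.142e-08) = 1.38 Ω
Seg 2: A = πr² = π(1.9300e-04 m)² = 1.170e-07 m²
R_2 = (1.14×10^-7)(19.3)/(1.170e-07) = 18.8 Ω
Seg 3: A = 4.45 mm² = 4.450e-06 m²
R_3 = (5.39×10^-8)(15.5)/(4.450e-06) = 0.1877 Ω
R_total = R_1 + R_2 + R_3 = 20.4 Ω

20.4 Ω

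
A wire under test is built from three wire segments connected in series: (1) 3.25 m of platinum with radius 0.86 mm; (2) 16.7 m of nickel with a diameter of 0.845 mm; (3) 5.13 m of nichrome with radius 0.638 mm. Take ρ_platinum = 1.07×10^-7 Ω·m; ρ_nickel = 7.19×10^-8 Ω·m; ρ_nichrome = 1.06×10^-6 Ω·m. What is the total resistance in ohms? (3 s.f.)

6.54 Ω

Seg 1: A = πr² = π(8.6000e-04 m)² = 2.324e-06 m²
R_1 = (1.07×10^-7)(3.25)/(2.324e-06) = 0.1497 Ω
Seg 2: A = π(d/2)² = π(4.2250e-04 m)² = 5.608e-07 m²
R_2 = (7.19×10^-8)(16.7)/(5.608e-07) = 2.141 Ω
Seg 3: A = πr² = π(6.3800e-04 m)² = 1.279e-06 m²
R_3 = (1.06×10^-6)(5.13)/(1.279e-06) = 4.252 Ω
R_total = R_1 + R_2 + R_3 = 6.54 Ω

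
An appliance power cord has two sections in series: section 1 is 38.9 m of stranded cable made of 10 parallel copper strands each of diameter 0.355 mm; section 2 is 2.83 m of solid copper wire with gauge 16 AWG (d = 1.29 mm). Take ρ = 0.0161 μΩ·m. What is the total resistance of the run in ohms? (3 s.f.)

0.668 Ω

ρ = 0.0161 μΩ·m = 1.61×10^-8 Ω·m
Section 1: A_strand = π(1.7750e-04)² = 9.898e-08 m²; R₁ = ρL/(N·A_s) = (1.61×10^-8)(38.9)/(10×9.898e-08) = 0.6327 Ω
Section 2: A = π(1.29/2 mm)² = π(6.4500e-04 m)² = 1.307e-06 m²
R₂ = (1.61×10^-8)(2.83)/(1.307e-06) = 0.03486 Ω
R = R₁ + R₂ = 0.668 Ω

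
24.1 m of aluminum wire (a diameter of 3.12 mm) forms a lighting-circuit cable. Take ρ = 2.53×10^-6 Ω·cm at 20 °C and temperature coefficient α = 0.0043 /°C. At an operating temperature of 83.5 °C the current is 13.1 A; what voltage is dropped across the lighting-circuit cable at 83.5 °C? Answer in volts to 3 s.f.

ρ = 2.53×10^-6 Ω·cm = 2.53×10^-8 Ω·m
A = π(d/2)² = π(1.5600e-03 m)² = 7.645e-06 m²
R₍20₎ = ρL/A = (2.53×10^-8)(24.1)/(7.645e-06) = 0.07975 Ω
R₍83.5₎ = R₍20₎(1 + αΔT) = 0.07975 × (1 + 0.0043×63.5) = 0.1015 Ω
V = IR = 13.1 × 0.1015 = 1.33 V

1.33 V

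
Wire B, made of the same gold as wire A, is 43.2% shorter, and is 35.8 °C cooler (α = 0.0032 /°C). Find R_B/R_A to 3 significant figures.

R ∝ ρL/d² with ρ ∝ (1+αΔT), so R_B/R_A = (1 − 43.2/100) × (1 − 0.0032×35.8)
= 0.568 × 0.8854 = 0.503

0.503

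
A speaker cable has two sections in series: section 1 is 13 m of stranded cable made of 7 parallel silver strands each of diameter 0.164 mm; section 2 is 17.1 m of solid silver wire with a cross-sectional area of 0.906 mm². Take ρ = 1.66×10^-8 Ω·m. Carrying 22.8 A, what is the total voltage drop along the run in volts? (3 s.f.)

40.4 V

Section 1: A_strand = π(8.2000e-05)² = 2.112e-08 m²; R₁ = ρL/(N·A_s) = (1.66×10^-8)(13)/(7×2.112e-08) = 1.459 Ω
Section 2: A = 0.906 mm² = 9.060e-07 m²
R₂ = (1.66×10^-8)(17.1)/(9.060e-07) = 0.3133 Ω
R = R₁ + R₂ = 1.773 Ω
V = IR = 22.8 × 1.773 = 40.4 V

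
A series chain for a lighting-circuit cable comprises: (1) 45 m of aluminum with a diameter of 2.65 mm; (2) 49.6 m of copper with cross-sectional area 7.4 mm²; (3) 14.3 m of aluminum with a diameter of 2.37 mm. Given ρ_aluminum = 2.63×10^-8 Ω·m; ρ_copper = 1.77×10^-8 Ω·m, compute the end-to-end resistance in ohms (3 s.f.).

0.418 Ω

Seg 1: A = π(d/2)² = π(1.3250e-03 m)² = 5.515e-06 m²
R_1 = (2.63×10^-8)(45)/(5.515e-06) = 0.2146 Ω
Seg 2: A = 7.4 mm² = 7.400e-06 m²
R_2 = (1.77×10^-8)(49.6)/(7.400e-06) = 0.1186 Ω
Seg 3: A = π(d/2)² = π(1.1850e-03 m)² = 4.412e-06 m²
R_3 = (2.63×10^-8)(14.3)/(4.412e-06) = 0.08525 Ω
R_total = R_1 + R_2 + R_3 = 0.418 Ω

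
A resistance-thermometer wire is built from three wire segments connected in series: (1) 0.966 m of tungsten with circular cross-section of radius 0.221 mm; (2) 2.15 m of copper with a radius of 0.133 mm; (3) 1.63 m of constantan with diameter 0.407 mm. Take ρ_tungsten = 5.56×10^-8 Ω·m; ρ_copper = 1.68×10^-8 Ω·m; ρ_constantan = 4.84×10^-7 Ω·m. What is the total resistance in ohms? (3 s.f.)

Seg 1: A = πr² = π(2.2100e-04 m)² = 1.534e-07 m²
R_1 = (5.56×10^-8)(0.966)/(1.534e-07) = 0.35 Ω
Seg 2: A = πr² = π(1.3300e-04 m)² = 5.557e-08 m²
R_2 = (1.68×10^-8)(2.15)/(5.557e-08) = 0.65 Ω
Seg 3: A = π(d/2)² = π(2.0350e-04 m)² = 1.301e-07 m²
R_3 = (4.84×10^-7)(1.63)/(1.301e-07) = 6.064 Ω
R_total = R_1 + R_2 + R_3 = 7.06 Ω

7.06 Ω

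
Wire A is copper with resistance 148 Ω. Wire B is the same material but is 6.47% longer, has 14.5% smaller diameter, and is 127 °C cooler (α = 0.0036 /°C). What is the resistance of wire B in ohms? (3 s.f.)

R ∝ ρL/d² with ρ ∝ (1+αΔT), so R_B/R_A = (1 + 6.47/100) × (1 − 14.5/100)⁻² × (1 − 0.0036×127)
= 1.065 × 1.368 × 0.5428 = 0.7906
R_B = 0.7906 × 148 = 117 Ω

117 Ω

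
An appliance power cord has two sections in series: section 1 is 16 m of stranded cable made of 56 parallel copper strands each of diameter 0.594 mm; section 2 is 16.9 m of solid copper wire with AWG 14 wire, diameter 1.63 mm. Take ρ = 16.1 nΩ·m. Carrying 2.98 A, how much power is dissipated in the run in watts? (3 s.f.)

ρ = 16.1 nΩ·m = 1.61×10^-8 Ω·m
Section 1: A_strand = π(2.9700e-04)² = 2.771e-07 m²; R₁ = ρL/(N·A_s) = (1.61×10^-8)(16)/(56×2.771e-07) = 0.0166 Ω
Section 2: A = π(1.63/2 mm)² = π(8.1500e-04 m)² = 2.087e-06 m²
R₂ = (1.61×10^-8)(16.9)/(2.087e-06) = 0.1304 Ω
R = R₁ + R₂ = 0.147 Ω
P = I²R = (2.98)² × 0.147 = 1.31 W

1.31 W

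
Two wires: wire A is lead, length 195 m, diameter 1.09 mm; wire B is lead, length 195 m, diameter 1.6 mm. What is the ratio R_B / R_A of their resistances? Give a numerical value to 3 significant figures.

0.464

R ∝ ρL/d², so R_B/R_A = (d_A/d_B)²
= (1.09/1.6)² = 0.464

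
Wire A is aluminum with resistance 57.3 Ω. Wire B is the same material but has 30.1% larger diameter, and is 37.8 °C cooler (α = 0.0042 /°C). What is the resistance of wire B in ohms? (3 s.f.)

28.5 Ω

R ∝ ρL/d² with ρ ∝ (1+αΔT), so R_B/R_A = (1 + 30.1/100)⁻² × (1 − 0.0042×37.8)
= 0.5908 × 0.8412 = 0.497
R_B = 0.497 × 57.3 = 28.5 Ω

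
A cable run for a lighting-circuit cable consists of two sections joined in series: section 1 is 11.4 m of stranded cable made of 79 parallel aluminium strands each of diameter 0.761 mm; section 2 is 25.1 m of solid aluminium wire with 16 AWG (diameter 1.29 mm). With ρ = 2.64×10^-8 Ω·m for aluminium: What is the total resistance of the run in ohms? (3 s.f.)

Section 1: A_strand = π(3.8050e-04)² = 4.548e-07 m²; R₁ = ρL/(N·A_s) = (2.64×10^-8)(11.4)/(79×4.548e-07) = 0.008376 Ω
Section 2: A = π(1.29/2 mm)² = π(6.4500e-04 m)² = 1.307e-06 m²
R₂ = (2.64×10^-8)(25.1)/(1.307e-06) = 0.507 Ω
R = R₁ + R₂ = 0.515 Ω

0.515 Ω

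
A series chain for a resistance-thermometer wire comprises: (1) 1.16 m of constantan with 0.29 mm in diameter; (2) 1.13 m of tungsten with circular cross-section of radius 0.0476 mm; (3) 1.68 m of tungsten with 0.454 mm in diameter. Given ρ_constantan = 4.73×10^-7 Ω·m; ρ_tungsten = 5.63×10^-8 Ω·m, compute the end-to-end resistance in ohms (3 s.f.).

17.8 Ω

Seg 1: A = π(d/2)² = π(1.4500e-04 m)² = 6.605e-08 m²
R_1 = (4.73×10^-7)(1.16)/(6.605e-08) = 8.307 Ω
Seg 2: A = πr² = π(4.7600e-05 m)² = 7.118e-09 m²
R_2 = (5.63×10^-8)(1.13)/(7.118e-09) = 8.938 Ω
Seg 3: A = π(d/2)² = π(2.2700e-04 m)² = 1.619e-07 m²
R_3 = (5.63×10^-8)(1.68)/(1.619e-07) = 0.5843 Ω
R_total = R_1 + R_2 + R_3 = 17.8 Ω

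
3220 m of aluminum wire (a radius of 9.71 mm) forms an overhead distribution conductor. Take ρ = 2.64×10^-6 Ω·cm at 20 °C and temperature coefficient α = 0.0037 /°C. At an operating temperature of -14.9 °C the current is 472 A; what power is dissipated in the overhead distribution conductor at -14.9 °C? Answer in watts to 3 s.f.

55700 W

ρ = 2.64×10^-6 Ω·cm = 2.64×10^-8 Ω·m
A = πr² = π(9.7100e-03 m)² = 2.962e-04 m²
R₍20₎ = ρL/A = (2.64×10^-8)(3220)/(2.962e-04) = 0.287 Ω
R₍-14.9₎ = R₍20₎(1 + αΔT) = 0.287 × (1 + 0.0037×-34.9) = 0.2499 Ω
P = I²R = (472)² × 0.2499 = 55700 W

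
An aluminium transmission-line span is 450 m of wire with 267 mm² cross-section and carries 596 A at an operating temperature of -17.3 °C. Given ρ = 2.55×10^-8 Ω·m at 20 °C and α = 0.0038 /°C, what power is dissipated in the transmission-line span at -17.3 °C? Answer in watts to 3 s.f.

13100 W

A = 267 mm² = 2.670e-04 m²
R₍20₎ = ρL/A = (2.55×10^-8)(450)/(2.670e-04) = 0.04298 Ω
R₍-17.3₎ = R₍20₎(1 + αΔT) = 0.04298 × (1 + 0.0038×-37.3) = 0.03689 Ω
P = I²R = (596)² × 0.03689 = 13100 W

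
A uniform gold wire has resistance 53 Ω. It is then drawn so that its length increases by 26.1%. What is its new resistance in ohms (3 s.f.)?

k = 1 + 26.1/100 = 1.261; volume constant ⇒ A' = A/k, so R' = k²R.
R' = 1.59 × 53 = 84.3 Ω

84.3 Ω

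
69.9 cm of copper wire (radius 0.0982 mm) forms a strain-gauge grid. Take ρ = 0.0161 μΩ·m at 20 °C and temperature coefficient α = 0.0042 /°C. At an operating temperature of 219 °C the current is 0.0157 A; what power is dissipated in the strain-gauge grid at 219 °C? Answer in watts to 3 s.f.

ρ = 0.0161 μΩ·m = 1.61×10^-8 Ω·m
A = πr² = π(9.8200e-05 m)² = 3.030e-08 m²
R₍20₎ = ρL/A = (1.61×10^-8)(0.699)/(3.030e-08) = 0.3715 Ω
R₍219₎ = R₍20₎(1 + αΔT) = 0.3715 × (1 + 0.0042×199) = 0.682 Ω
P = I²R = (0.0157)² × 0.682 = 1.68×10^-4 W

1.68×10^-4 W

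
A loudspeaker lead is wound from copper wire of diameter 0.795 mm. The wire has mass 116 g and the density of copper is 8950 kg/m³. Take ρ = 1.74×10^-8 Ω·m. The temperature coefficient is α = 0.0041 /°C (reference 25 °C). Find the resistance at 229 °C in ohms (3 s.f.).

1.68 Ω

A = π(d/2)² = π(3.9750e-04 m)² = 4.9639e-07 m²
L = m/(density·A) = 0.116/(8950×4.9639e-07) = 26.11 m
R = ρL/A = (1.74×10^-8)(26.11)/(4.9639e-07) = 0.9152 Ω
R(229 °C) = 0.9152 × (1 + 0.0041×204) = 1.68 Ω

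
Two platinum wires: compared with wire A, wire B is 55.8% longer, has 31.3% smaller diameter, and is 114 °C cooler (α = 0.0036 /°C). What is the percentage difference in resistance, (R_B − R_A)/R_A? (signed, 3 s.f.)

94.6%

R ∝ ρL/d² with ρ ∝ (1+αΔT), so R_B/R_A = (1 + 55.8/100) × (1 − 31.3/100)⁻² × (1 − 0.0036×114)
= 1.558 × 2.119 × 0.5896 = 1.946
(R_B − R_A)/R_A = 1.946 − 1 = 94.6%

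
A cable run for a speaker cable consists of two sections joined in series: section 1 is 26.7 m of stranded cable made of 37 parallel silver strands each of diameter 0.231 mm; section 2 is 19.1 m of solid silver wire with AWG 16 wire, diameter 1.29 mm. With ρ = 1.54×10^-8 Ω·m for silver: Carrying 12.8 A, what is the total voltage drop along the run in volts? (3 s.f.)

6.27 V

Section 1: A_strand = π(1.1550e-04)² = 4.191e-08 m²; R₁ = ρL/(N·A_s) = (1.54×10^-8)(26.7)/(37×4.191e-08) = 0.2652 Ω
Section 2: A = π(1.29/2 mm)² = π(6.4500e-04 m)² = 1.307e-06 m²
R₂ = (1.54×10^-8)(19.1)/(1.307e-06) = 0.2251 Ω
R = R₁ + R₂ = 0.4902 Ω
V = IR = 12.8 × 0.4902 = 6.27 V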